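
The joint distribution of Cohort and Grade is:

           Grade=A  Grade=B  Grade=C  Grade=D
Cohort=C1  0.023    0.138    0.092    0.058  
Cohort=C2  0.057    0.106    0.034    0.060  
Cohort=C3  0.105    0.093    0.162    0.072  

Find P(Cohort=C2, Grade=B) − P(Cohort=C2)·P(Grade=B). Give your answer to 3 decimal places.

P(Cohort=C2) = 0.057 + 0.106 + 0.034 + 0.060 = 0.257.
P(Grade=B) = 0.138 + 0.106 + 0.093 = 0.337.
P(Cohort=C2, Grade=B) − P(Cohort=C2)P(Grade=B) = 0.106 − 0.257×0.337 = 0.019.

0.019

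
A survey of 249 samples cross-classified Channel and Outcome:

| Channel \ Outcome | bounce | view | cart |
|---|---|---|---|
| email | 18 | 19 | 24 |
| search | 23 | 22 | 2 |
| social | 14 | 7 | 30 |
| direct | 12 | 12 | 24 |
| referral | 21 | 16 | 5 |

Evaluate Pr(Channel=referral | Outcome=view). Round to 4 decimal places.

0.2105

Total with Outcome=view: 19 + 22 + 7 + 12 + 16 = 76.
P(Channel=referral | Outcome=view) = 16/76 = 0.2105.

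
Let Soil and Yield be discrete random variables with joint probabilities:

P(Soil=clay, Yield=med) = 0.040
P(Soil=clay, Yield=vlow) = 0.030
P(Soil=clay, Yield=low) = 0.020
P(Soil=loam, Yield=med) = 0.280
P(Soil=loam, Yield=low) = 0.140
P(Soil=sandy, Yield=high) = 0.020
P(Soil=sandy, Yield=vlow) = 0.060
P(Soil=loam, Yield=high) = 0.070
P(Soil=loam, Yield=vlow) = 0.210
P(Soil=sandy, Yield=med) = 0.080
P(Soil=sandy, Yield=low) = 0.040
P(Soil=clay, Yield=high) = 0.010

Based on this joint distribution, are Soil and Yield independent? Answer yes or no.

yes

Every cell satisfies P(Soil,Yield) = P(Soil)·P(Yield). For instance P(Soil=loam) = 0.700, P(Yield=vlow) = 0.300, and 0.700×0.300 = 0.210 matches the joint entry. So Soil and Yield are independent.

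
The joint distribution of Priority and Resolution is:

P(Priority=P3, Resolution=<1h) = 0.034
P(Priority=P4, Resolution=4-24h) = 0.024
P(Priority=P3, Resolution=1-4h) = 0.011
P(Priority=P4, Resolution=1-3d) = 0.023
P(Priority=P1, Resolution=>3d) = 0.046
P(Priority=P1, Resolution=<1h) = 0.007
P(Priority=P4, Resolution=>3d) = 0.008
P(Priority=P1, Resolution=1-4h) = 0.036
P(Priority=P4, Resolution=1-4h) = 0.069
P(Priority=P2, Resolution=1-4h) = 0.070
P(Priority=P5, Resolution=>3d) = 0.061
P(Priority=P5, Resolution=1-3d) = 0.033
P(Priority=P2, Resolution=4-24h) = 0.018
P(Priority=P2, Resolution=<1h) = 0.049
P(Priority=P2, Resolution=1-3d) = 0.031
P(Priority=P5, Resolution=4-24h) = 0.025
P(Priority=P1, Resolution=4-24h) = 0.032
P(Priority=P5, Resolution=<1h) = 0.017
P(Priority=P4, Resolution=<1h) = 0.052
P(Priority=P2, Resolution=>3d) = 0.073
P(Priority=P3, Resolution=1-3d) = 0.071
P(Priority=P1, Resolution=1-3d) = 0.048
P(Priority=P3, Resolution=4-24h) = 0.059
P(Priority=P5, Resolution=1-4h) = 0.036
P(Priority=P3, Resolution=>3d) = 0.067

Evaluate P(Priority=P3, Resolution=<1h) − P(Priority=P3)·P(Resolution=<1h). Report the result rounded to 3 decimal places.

P(Priority=P3) = 0.034 + 0.011 + 0.059 + 0.071 + 0.067 = 0.242.
P(Resolution=<1h) = 0.007 + 0.049 + 0.034 + 0.052 + 0.017 = 0.159.
P(Priority=P3, Resolution=<1h) − P(Priority=P3)P(Resolution=<1h) = 0.034 − 0.242×0.159 = -0.004.

-0.004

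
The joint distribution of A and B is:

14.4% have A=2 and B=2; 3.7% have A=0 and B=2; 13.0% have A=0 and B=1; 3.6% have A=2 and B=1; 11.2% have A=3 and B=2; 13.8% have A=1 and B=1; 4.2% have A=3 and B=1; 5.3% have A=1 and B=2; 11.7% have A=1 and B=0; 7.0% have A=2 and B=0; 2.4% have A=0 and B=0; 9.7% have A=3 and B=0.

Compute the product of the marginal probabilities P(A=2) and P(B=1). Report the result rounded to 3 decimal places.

0.087

P(A=2) = 0.070 + 0.036 + 0.144 = 0.250.
P(B=1) = 0.130 + 0.138 + 0.036 + 0.042 = 0.346.
Product: 0.250 × 0.346 = 0.087.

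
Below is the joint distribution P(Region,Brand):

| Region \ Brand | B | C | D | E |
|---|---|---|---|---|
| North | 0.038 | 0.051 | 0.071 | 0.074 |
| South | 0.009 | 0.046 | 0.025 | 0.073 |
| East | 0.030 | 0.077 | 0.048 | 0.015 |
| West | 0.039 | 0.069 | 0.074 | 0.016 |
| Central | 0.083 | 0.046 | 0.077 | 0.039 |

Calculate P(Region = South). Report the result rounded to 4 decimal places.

0.1530

P(Region=South) = 0.009 + 0.046 + 0.025 + 0.073 = 0.153.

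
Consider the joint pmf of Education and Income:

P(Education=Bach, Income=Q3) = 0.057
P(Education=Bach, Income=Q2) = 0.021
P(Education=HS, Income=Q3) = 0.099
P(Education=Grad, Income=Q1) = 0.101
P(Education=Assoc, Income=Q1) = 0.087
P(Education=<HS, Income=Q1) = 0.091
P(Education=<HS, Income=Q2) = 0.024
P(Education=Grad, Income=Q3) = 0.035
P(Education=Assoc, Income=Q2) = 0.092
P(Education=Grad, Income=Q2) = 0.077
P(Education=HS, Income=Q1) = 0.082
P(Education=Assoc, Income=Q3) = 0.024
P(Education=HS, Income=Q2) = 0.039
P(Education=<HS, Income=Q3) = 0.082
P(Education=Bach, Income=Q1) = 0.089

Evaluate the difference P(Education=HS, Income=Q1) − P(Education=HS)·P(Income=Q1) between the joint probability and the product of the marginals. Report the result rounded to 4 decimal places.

P(Education=HS) = 0.082 + 0.039 + 0.099 = 0.220.
P(Income=Q1) = 0.091 + 0.082 + 0.087 + 0.089 + 0.101 = 0.450.
P(Education=HS, Income=Q1) − P(Education=HS)P(Income=Q1) = 0.082 − 0.220×0.450 = -0.0170.

-0.0170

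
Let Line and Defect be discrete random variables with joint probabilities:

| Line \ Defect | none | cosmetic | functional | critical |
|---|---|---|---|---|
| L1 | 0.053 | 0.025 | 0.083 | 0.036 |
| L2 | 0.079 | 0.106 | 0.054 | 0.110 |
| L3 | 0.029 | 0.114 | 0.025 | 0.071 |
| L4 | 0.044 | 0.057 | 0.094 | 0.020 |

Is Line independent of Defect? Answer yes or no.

P(Line=L3) = 0.239 and P(Defect=cosmetic) = 0.302, so their product is 0.07218, but P(Line=L3, Defect=cosmetic) = 0.114. Since these differ, Line and Defect are not independent.

no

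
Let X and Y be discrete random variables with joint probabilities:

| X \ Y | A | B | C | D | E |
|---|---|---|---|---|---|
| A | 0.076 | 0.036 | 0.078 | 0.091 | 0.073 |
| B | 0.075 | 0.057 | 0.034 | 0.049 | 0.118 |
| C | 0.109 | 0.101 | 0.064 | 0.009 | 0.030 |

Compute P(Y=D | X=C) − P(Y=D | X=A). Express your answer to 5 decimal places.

-0.22831

P(X=C) = 0.109 + 0.101 + 0.064 + 0.009 + 0.030 = 0.313; P(Y=D | X=C) = 0.009/0.313 = 0.028754.
P(X=A) = 0.076 + 0.036 + 0.078 + 0.091 + 0.073 = 0.354; P(Y=D | X=A) = 0.091/0.354 = 0.257062.
Difference = -0.22831.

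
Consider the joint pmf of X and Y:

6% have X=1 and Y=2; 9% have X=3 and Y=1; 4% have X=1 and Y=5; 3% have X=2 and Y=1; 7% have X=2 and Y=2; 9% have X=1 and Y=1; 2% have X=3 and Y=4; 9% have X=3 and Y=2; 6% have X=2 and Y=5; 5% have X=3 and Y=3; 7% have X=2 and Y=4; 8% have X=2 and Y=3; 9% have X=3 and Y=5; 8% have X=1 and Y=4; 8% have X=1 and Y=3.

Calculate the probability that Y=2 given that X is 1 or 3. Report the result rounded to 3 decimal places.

0.217

P(X=1) = 0.09 + 0.06 + 0.08 + 0.08 + 0.04 = 0.35.
P(X=3) = 0.09 + 0.09 + 0.05 + 0.02 + 0.09 = 0.34.
P(X ∈ {1, 3}) = 0.35 + 0.34 = 0.69; P(Y=2, X ∈ {1, 3}) = 0.06 + 0.09 = 0.15.
P(Y=2 | X ∈ {1, 3}) = 0.15/0.69 = 0.217.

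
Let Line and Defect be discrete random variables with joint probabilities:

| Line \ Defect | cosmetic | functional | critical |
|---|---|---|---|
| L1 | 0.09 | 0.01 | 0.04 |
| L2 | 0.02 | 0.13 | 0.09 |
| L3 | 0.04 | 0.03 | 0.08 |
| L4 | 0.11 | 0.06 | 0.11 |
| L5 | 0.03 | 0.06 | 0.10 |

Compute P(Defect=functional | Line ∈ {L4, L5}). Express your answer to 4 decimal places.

P(Line=L4) = 0.11 + 0.06 + 0.11 = 0.28.
P(Line=L5) = 0.03 + 0.06 + 0.10 = 0.19.
P(Line ∈ {L4, L5}) = 0.28 + 0.19 = 0.47; P(Defect=functional, Line ∈ {L4, L5}) = 0.06 + 0.06 = 0.12.
P(Defect=functional | Line ∈ {L4, L5}) = 0.12/0.47 = 0.2553.

0.2553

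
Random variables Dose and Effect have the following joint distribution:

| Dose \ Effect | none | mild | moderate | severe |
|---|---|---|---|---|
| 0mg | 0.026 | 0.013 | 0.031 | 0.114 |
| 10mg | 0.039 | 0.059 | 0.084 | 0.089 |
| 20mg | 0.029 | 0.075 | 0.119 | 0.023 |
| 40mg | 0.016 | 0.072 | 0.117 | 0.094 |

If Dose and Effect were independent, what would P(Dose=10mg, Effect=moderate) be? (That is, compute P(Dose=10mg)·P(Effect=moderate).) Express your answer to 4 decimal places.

0.0951

P(Dose=10mg) = 0.039 + 0.059 + 0.084 + 0.089 = 0.271.
P(Effect=moderate) = 0.031 + 0.084 + 0.119 + 0.117 = 0.351.
Product: 0.271 × 0.351 = 0.0951.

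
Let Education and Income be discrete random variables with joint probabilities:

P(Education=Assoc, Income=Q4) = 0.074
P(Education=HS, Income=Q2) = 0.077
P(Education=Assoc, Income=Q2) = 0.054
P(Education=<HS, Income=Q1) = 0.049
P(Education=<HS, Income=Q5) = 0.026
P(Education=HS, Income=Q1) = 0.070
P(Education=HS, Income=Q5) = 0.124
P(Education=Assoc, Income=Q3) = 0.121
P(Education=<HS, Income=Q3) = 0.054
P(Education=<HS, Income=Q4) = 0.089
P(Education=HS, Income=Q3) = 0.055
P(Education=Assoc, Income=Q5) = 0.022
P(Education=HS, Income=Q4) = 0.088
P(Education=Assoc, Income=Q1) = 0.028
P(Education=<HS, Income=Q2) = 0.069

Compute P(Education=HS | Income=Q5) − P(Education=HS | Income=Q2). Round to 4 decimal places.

P(Income=Q5) = 0.026 + 0.124 + 0.022 = 0.172; P(Education=HS | Income=Q5) = 0.124/0.172 = 0.72093.
P(Income=Q2) = 0.069 + 0.077 + 0.054 = 0.200; P(Education=HS | Income=Q2) = 0.077/0.200 = 0.38500.
Difference = 0.3359.

0.3359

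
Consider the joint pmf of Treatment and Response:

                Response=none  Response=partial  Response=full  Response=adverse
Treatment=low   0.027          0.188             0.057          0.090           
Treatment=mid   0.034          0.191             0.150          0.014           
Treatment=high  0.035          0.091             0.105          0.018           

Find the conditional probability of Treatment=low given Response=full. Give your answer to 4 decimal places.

P(Response=full) = 0.057 + 0.150 + 0.105 = 0.312.
P(Treatment=low | Response=full) = 0.057/0.312 = 0.1827.

0.1827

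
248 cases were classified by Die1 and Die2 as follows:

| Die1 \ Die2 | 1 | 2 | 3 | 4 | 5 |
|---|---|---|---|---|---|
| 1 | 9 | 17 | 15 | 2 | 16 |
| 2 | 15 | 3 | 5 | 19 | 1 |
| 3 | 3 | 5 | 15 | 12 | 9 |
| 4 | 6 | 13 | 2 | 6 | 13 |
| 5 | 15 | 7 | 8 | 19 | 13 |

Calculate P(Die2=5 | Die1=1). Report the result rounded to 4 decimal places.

Total with Die1=1: 9 + 17 + 15 + 2 + 16 = 59.
P(Die2=5 | Die1=1) = 16/59 = 0.2712.

0.2712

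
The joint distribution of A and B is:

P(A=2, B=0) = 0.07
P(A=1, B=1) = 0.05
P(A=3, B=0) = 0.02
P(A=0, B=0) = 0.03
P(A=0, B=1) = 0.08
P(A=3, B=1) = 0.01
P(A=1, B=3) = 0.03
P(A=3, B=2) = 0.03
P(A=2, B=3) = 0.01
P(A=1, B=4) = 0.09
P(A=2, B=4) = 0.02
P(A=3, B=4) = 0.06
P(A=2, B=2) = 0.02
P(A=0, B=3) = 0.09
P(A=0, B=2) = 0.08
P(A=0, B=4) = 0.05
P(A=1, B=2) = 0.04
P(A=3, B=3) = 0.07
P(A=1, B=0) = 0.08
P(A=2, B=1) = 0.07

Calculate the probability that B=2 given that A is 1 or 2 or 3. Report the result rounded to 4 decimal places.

P(A=1) = 0.08 + 0.05 + 0.04 + 0.03 + 0.09 = 0.29.
P(A=2) = 0.07 + 0.07 + 0.02 + 0.01 + 0.02 = 0.19.
P(A=3) = 0.02 + 0.01 + 0.03 + 0.07 + 0.06 = 0.19.
P(A ∈ {1, 2, 3}) = 0.29 + 0.19 + 0.19 = 0.67; P(B=2, A ∈ {1, 2, 3}) = 0.04 + 0.02 + 0.03 = 0.09.
P(B=2 | A ∈ {1, 2, 3}) = 0.09/0.67 = 0.1343.

0.1343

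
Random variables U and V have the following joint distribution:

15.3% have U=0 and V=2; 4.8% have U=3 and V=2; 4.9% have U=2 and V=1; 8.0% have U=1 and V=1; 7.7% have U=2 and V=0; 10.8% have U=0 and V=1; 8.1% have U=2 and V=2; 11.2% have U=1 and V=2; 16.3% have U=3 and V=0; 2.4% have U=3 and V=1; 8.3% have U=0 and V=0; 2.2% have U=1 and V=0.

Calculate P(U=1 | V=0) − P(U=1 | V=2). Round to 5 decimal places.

-0.22050

P(V=0) = 0.083 + 0.022 + 0.077 + 0.163 = 0.345; P(U=1 | V=0) = 0.022/0.345 = 0.063768.
P(V=2) = 0.153 + 0.112 + 0.081 + 0.048 = 0.394; P(U=1 | V=2) = 0.112/0.394 = 0.284264.
Difference = -0.22050.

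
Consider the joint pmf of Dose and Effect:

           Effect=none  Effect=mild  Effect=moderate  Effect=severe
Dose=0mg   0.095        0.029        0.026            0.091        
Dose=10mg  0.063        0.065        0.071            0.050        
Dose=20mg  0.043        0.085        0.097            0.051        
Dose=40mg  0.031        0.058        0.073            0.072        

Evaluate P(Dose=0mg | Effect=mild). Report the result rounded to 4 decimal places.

P(Effect=mild) = 0.029 + 0.065 + 0.085 + 0.058 = 0.237.
P(Dose=0mg | Effect=mild) = 0.029/0.237 = 0.1224.

0.1224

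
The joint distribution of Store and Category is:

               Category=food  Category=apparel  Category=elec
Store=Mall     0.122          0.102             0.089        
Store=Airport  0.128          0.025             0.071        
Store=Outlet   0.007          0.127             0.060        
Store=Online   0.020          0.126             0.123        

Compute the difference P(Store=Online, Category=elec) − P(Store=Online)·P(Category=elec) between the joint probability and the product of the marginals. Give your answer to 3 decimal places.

0.031

P(Store=Online) = 0.020 + 0.126 + 0.123 = 0.269.
P(Category=elec) = 0.089 + 0.071 + 0.060 + 0.123 = 0.343.
P(Store=Online, Category=elec) − P(Store=Online)P(Category=elec) = 0.123 − 0.269×0.343 = 0.031.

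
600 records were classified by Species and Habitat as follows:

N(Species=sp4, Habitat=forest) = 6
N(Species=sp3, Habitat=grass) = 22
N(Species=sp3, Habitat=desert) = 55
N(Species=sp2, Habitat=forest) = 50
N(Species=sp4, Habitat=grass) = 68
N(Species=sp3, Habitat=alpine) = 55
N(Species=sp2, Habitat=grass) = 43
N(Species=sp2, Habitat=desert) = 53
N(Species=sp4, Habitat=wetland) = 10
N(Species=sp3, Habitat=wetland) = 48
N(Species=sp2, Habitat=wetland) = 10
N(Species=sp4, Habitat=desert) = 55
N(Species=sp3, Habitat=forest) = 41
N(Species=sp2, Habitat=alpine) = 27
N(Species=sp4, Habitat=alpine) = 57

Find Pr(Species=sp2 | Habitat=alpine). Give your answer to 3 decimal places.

Total with Habitat=alpine: 27 + 55 + 57 = 139.
P(Species=sp2 | Habitat=alpine) = 27/139 = 0.194.

0.194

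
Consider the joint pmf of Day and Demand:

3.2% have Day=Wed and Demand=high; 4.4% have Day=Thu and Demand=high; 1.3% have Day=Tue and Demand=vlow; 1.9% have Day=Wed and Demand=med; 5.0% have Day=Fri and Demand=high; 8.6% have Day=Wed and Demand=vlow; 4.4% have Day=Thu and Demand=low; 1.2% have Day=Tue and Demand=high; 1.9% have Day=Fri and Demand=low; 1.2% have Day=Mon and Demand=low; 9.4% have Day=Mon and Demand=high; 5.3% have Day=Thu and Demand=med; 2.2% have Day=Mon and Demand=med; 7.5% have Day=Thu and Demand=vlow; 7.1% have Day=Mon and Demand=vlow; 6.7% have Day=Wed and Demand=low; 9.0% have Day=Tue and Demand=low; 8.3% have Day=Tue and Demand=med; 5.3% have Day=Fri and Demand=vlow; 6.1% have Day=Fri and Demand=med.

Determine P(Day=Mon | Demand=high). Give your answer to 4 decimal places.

P(Demand=high) = 0.094 + 0.012 + 0.032 + 0.044 + 0.050 = 0.232.
P(Day=Mon | Demand=high) = 0.094/0.232 = 0.4052.

0.4052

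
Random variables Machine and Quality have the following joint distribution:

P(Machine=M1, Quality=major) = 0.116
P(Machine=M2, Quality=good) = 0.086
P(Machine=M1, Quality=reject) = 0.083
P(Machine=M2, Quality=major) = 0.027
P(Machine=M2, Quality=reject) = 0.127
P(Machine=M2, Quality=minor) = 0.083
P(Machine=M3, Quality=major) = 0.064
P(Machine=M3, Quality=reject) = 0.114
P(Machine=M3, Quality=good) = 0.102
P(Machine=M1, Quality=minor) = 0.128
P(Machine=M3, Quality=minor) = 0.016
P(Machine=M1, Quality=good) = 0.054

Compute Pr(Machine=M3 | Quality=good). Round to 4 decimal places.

P(Quality=good) = 0.054 + 0.086 + 0.102 = 0.242.
P(Machine=M3 | Quality=good) = 0.102/0.242 = 0.4215.

0.4215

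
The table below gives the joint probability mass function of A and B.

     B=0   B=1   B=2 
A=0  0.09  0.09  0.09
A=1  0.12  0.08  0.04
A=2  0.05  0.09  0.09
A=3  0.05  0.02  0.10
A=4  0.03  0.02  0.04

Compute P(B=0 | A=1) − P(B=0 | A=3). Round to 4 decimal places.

0.2059

P(A=1) = 0.12 + 0.08 + 0.04 = 0.24; P(B=0 | A=1) = 0.12/0.24 = 0.50000.
P(A=3) = 0.05 + 0.02 + 0.10 = 0.17; P(B=0 | A=3) = 0.05/0.17 = 0.29412.
Difference = 0.2059.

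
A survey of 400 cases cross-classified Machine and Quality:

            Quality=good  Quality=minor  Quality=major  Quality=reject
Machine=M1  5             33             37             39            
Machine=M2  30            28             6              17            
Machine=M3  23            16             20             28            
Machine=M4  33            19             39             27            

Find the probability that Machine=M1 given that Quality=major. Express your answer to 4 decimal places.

Total with Quality=major: 37 + 6 + 20 + 39 = 102.
P(Machine=M1 | Quality=major) = 37/102 = 0.3627.

0.3627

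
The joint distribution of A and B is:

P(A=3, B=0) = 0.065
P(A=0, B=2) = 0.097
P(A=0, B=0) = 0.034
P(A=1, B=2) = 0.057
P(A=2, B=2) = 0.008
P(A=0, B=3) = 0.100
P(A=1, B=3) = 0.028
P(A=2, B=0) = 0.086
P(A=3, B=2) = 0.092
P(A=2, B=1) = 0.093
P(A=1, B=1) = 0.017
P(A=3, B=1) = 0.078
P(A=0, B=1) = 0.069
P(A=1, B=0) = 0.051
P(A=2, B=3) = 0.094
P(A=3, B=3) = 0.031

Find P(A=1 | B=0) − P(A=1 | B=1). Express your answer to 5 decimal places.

P(B=0) = 0.034 + 0.051 + 0.086 + 0.065 = 0.236; P(A=1 | B=0) = 0.051/0.236 = 0.216102.
P(B=1) = 0.069 + 0.017 + 0.093 + 0.078 = 0.257; P(A=1 | B=1) = 0.017/0.257 = 0.066148.
Difference = 0.14995.

0.14995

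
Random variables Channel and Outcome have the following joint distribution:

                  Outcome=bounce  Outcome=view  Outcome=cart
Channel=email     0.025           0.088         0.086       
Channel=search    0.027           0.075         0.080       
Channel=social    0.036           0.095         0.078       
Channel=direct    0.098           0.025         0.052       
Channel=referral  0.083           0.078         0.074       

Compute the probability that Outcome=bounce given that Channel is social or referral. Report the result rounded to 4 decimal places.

0.2680

P(Channel=social) = 0.036 + 0.095 + 0.078 = 0.209.
P(Channel=referral) = 0.083 + 0.078 + 0.074 = 0.235.
P(Channel ∈ {social, referral}) = 0.209 + 0.235 = 0.444; P(Outcome=bounce, Channel ∈ {social, referral}) = 0.036 + 0.083 = 0.119.
P(Outcome=bounce | Channel ∈ {social, referral}) = 0.119/0.444 = 0.2680.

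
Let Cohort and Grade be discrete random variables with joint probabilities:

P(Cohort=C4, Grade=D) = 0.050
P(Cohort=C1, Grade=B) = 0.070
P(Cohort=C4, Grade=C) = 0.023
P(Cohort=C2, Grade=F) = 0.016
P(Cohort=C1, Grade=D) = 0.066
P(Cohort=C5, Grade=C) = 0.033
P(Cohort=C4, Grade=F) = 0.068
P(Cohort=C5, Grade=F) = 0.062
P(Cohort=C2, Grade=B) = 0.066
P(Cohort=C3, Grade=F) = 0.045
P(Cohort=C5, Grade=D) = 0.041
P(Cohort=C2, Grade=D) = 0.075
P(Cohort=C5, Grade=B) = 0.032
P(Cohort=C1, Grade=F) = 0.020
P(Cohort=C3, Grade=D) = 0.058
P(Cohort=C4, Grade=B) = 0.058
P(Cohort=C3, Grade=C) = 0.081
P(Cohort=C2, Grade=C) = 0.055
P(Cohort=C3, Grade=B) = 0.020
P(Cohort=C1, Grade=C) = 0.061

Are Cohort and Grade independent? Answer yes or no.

no

P(Cohort=C3) = 0.204 and P(Grade=B) = 0.246, so their product is 0.05018, but P(Cohort=C3, Grade=B) = 0.020. Since these differ, Cohort and Grade are not independent.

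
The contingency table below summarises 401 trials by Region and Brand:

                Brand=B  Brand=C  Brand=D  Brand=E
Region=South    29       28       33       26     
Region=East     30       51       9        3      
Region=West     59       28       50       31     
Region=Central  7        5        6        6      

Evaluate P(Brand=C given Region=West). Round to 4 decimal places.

0.1667

Total with Region=West: 59 + 28 + 50 + 31 = 168.
P(Brand=C | Region=West) = 28/168 = 0.1667.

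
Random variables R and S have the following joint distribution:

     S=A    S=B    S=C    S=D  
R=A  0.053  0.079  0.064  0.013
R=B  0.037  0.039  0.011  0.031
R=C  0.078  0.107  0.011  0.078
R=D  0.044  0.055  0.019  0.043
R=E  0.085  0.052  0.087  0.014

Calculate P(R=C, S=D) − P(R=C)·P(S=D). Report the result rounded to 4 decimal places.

P(R=C) = 0.078 + 0.107 + 0.011 + 0.078 = 0.274.
P(S=D) = 0.013 + 0.031 + 0.078 + 0.043 + 0.014 = 0.179.
P(R=C, S=D) − P(R=C)P(S=D) = 0.078 − 0.274×0.179 = 0.0290.

0.0290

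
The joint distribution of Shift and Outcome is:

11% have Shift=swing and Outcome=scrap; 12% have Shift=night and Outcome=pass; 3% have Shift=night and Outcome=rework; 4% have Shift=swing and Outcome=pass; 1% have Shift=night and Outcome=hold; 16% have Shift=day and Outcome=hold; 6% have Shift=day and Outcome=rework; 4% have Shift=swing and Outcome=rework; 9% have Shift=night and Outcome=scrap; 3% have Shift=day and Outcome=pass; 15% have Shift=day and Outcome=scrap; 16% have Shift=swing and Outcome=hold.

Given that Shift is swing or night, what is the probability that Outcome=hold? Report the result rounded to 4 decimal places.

0.2833

P(Shift=swing) = 0.04 + 0.04 + 0.11 + 0.16 = 0.35.
P(Shift=night) = 0.12 + 0.03 + 0.09 + 0.01 = 0.25.
P(Shift ∈ {swing, night}) = 0.35 + 0.25 = 0.60; P(Outcome=hold, Shift ∈ {swing, night}) = 0.16 + 0.01 = 0.17.
P(Outcome=hold | Shift ∈ {swing, night}) = 0.17/0.60 = 0.2833.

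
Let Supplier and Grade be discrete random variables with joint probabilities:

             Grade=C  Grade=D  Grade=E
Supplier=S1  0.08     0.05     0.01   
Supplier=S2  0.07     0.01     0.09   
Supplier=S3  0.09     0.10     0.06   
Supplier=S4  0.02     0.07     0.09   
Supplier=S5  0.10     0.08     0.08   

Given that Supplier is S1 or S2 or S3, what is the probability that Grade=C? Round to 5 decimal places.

0.42857

P(Supplier=S1) = 0.08 + 0.05 + 0.01 = 0.14.
P(Supplier=S2) = 0.07 + 0.01 + 0.09 = 0.17.
P(Supplier=S3) = 0.09 + 0.10 + 0.06 = 0.25.
P(Supplier ∈ {S1, S2, S3}) = 0.14 + 0.17 + 0.25 = 0.56; P(Grade=C, Supplier ∈ {S1, S2, S3}) = 0.08 + 0.07 + 0.09 = 0.24.
P(Grade=C | Supplier ∈ {S1, S2, S3}) = 0.24/0.56 = 0.42857.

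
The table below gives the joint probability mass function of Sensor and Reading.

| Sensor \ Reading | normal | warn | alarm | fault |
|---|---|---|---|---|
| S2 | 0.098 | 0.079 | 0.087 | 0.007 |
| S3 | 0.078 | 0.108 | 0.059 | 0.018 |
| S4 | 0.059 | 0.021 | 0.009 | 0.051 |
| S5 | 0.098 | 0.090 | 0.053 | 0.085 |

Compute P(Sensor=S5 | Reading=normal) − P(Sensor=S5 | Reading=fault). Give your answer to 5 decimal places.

P(Reading=normal) = 0.098 + 0.078 + 0.059 + 0.098 = 0.333; P(Sensor=S5 | Reading=normal) = 0.098/0.333 = 0.294294.
P(Reading=fault) = 0.007 + 0.018 + 0.051 + 0.085 = 0.161; P(Sensor=S5 | Reading=fault) = 0.085/0.161 = 0.527950.
Difference = -0.23366.

-0.23366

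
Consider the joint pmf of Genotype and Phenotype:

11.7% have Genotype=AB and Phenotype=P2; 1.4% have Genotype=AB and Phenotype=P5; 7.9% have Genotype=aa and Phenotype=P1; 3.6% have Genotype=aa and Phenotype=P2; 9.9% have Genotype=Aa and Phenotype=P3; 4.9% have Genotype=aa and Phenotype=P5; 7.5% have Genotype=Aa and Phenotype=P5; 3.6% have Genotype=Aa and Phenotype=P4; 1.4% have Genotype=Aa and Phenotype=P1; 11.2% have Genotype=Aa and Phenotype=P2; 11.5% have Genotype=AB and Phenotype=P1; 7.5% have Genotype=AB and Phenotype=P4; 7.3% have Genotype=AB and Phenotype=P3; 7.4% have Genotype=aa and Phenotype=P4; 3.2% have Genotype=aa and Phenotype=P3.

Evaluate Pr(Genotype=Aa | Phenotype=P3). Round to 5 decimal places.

P(Phenotype=P3) = 0.099 + 0.032 + 0.073 = 0.204.
P(Genotype=Aa | Phenotype=P3) = 0.099/0.204 = 0.48529.

0.48529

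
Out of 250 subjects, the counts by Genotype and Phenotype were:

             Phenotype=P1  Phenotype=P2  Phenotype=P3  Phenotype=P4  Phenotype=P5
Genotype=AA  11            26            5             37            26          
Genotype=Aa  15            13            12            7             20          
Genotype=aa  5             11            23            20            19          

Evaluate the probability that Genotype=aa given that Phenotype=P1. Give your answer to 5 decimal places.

0.16129

Total with Phenotype=P1: 11 + 15 + 5 = 31.
P(Genotype=aa | Phenotype=P1) = 5/31 = 0.16129.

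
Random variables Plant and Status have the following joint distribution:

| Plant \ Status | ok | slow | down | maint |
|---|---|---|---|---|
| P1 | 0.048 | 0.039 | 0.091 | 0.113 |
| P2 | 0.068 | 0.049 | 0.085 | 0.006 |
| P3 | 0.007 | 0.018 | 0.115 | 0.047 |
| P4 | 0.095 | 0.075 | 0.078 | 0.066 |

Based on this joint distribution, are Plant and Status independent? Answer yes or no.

P(Plant=P3) = 0.187 and P(Status=down) = 0.369, so their product is 0.06900, but P(Plant=P3, Status=down) = 0.115. Since these differ, Plant and Status are not independent.

no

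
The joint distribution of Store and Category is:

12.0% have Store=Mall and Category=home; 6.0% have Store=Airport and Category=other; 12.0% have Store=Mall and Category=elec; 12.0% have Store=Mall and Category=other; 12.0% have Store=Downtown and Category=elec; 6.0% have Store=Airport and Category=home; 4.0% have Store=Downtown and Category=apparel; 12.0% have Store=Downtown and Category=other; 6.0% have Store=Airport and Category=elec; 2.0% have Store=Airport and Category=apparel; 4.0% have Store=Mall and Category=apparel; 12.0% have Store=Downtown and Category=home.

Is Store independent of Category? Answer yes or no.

yes

Every cell satisfies P(Store,Category) = P(Store)·P(Category). For instance P(Store=Airport) = 0.200, P(Category=apparel) = 0.100, and 0.200×0.100 = 0.020 matches the joint entry. So Store and Category are independent.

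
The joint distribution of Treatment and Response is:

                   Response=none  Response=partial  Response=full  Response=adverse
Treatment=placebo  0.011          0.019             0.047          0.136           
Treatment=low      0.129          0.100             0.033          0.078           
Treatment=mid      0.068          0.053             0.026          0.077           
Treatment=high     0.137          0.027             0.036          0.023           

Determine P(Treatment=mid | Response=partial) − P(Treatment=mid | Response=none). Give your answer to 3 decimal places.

0.069

P(Response=partial) = 0.019 + 0.100 + 0.053 + 0.027 = 0.199; P(Treatment=mid | Response=partial) = 0.053/0.199 = 0.2663.
P(Response=none) = 0.011 + 0.129 + 0.068 + 0.137 = 0.345; P(Treatment=mid | Response=none) = 0.068/0.345 = 0.1971.
Difference = 0.069.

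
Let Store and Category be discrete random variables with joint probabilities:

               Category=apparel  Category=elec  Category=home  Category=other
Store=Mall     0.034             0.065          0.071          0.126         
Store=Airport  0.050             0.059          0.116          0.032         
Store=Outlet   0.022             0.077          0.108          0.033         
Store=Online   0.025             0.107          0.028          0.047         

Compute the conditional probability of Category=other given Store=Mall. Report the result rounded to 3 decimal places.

P(Store=Mall) = 0.034 + 0.065 + 0.071 + 0.126 = 0.296.
P(Category=other | Store=Mall) = 0.126/0.296 = 0.426.

0.426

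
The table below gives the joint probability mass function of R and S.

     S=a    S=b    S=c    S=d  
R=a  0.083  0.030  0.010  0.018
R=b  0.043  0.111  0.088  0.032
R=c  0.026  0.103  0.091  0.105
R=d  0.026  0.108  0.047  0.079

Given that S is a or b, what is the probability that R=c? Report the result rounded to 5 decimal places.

0.24340

P(S=a) = 0.083 + 0.043 + 0.026 + 0.026 = 0.178.
P(S=b) = 0.030 + 0.111 + 0.103 + 0.108 = 0.352.
P(S ∈ {a, b}) = 0.178 + 0.352 = 0.530; P(R=c, S ∈ {a, b}) = 0.026 + 0.103 = 0.129.
P(R=c | S ∈ {a, b}) = 0.129/0.530 = 0.24340.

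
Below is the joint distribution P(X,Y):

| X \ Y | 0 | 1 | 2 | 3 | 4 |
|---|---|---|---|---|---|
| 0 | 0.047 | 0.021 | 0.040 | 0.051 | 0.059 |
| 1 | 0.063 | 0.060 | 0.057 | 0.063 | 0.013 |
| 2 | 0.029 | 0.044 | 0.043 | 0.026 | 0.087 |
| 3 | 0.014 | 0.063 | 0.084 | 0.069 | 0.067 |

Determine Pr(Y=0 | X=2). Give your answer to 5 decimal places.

P(X=2) = 0.029 + 0.044 + 0.043 + 0.026 + 0.087 = 0.229.
P(Y=0 | X=2) = 0.029/0.229 = 0.12664.

0.12664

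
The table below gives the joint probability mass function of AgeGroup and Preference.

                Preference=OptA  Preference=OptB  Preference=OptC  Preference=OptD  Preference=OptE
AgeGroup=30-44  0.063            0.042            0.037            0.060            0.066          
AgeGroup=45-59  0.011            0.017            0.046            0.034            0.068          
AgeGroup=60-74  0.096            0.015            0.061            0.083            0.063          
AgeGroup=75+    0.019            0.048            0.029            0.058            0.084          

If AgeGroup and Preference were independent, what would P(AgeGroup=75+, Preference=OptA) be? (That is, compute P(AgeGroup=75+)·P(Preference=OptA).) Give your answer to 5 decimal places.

P(AgeGroup=75+) = 0.019 + 0.048 + 0.029 + 0.058 + 0.084 = 0.238.
P(Preference=OptA) = 0.063 + 0.011 + 0.096 + 0.019 = 0.189.
Product: 0.238 × 0.189 = 0.04498.

0.04498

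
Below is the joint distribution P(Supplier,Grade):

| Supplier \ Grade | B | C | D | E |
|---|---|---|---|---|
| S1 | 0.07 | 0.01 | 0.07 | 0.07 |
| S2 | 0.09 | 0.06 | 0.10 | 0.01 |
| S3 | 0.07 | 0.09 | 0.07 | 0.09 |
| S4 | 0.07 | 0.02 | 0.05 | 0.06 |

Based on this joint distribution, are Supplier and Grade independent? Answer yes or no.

P(Supplier=S2) = 0.26 and P(Grade=E) = 0.23, so their product is 0.0598, but P(Supplier=S2, Grade=E) = 0.01. Since these differ, Supplier and Grade are not independent.

no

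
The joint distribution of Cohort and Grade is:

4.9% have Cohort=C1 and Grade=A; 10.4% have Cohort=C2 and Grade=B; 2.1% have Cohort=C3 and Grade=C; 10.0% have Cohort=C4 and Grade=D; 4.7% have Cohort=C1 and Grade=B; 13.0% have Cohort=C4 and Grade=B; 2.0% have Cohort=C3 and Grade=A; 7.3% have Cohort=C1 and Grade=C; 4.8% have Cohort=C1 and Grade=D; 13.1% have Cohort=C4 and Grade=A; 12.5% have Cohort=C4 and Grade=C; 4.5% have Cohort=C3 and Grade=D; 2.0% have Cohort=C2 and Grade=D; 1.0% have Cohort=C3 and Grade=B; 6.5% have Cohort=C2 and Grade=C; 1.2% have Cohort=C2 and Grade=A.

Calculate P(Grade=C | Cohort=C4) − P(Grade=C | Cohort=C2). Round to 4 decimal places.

P(Cohort=C4) = 0.131 + 0.130 + 0.125 + 0.100 = 0.486; P(Grade=C | Cohort=C4) = 0.125/0.486 = 0.25720.
P(Cohort=C2) = 0.012 + 0.104 + 0.065 + 0.020 = 0.201; P(Grade=C | Cohort=C2) = 0.065/0.201 = 0.32338.
Difference = -0.0662.

-0.0662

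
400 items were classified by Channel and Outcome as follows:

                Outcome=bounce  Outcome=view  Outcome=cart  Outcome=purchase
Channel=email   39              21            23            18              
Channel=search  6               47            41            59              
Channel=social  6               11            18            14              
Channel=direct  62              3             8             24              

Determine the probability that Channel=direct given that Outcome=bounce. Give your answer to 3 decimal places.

Total with Outcome=bounce: 39 + 6 + 6 + 62 = 113.
P(Channel=direct | Outcome=bounce) = 62/113 = 0.549.

0.549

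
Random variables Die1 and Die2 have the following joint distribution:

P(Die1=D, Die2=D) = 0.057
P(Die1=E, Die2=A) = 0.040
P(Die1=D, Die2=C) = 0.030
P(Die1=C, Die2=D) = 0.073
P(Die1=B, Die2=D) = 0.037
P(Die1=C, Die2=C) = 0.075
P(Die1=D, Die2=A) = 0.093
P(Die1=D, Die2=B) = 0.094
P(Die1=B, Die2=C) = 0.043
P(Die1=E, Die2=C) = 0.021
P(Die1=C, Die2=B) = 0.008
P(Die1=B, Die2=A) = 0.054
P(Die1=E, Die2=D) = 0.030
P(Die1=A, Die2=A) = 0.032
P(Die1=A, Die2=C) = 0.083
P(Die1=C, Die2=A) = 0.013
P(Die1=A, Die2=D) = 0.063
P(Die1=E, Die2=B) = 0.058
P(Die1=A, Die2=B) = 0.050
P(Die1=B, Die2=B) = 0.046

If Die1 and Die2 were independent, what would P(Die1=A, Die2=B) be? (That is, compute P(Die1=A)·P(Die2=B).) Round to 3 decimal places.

0.058

P(Die1=A) = 0.032 + 0.050 + 0.083 + 0.063 = 0.228.
P(Die2=B) = 0.050 + 0.046 + 0.008 + 0.094 + 0.058 = 0.256.
Product: 0.228 × 0.256 = 0.058.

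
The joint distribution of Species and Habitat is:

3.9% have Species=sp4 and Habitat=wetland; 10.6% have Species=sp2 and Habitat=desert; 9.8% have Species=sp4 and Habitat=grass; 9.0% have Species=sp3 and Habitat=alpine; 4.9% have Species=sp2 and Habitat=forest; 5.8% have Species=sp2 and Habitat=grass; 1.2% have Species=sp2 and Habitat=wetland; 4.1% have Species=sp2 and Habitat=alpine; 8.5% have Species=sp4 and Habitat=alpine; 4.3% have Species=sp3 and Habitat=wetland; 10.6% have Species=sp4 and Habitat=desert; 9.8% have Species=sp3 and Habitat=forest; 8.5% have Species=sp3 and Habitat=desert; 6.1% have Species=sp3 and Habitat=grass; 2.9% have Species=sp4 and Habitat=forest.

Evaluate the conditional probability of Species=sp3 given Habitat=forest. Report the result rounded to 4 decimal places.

P(Habitat=forest) = 0.049 + 0.098 + 0.029 = 0.176.
P(Species=sp3 | Habitat=forest) = 0.098/0.176 = 0.5568.

0.5568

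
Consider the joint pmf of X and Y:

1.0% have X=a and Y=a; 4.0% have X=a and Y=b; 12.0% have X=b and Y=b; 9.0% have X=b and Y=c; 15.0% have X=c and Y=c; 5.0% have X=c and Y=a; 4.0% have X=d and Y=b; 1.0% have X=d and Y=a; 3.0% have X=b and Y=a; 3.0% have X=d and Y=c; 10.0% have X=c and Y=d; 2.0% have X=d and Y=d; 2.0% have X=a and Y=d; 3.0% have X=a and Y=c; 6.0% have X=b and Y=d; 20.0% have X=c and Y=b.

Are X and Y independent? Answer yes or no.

Every cell satisfies P(X,Y) = P(X)·P(Y). For instance P(X=a) = 0.100, P(Y=a) = 0.100, and 0.100×0.100 = 0.010 matches the joint entry. So X and Y are independent.

yes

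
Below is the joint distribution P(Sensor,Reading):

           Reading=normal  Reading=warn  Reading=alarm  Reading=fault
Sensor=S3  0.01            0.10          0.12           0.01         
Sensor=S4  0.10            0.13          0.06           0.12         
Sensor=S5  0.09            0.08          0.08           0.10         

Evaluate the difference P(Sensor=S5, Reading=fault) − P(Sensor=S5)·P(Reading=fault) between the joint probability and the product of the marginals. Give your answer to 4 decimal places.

P(Sensor=S5) = 0.09 + 0.08 + 0.08 + 0.10 = 0.35.
P(Reading=fault) = 0.01 + 0.12 + 0.10 = 0.23.
P(Sensor=S5, Reading=fault) − P(Sensor=S5)P(Reading=fault) = 0.10 − 0.35×0.23 = 0.0195.

0.0195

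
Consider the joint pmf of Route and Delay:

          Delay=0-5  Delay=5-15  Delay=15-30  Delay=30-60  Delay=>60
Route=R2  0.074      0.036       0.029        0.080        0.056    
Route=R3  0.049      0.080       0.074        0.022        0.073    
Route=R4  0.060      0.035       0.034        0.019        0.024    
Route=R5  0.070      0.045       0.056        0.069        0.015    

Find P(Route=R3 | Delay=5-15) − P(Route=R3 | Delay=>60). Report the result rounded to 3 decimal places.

P(Delay=5-15) = 0.036 + 0.080 + 0.035 + 0.045 = 0.196; P(Route=R3 | Delay=5-15) = 0.080/0.196 = 0.4082.
P(Delay=>60) = 0.056 + 0.073 + 0.024 + 0.015 = 0.168; P(Route=R3 | Delay=>60) = 0.073/0.168 = 0.4345.
Difference = -0.026.

-0.026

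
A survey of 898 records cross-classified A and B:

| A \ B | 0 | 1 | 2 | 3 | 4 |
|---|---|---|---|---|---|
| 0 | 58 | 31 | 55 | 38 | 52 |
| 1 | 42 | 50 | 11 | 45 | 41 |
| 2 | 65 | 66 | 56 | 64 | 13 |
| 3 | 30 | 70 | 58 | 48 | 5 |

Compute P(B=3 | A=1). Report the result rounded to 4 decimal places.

Total with A=1: 42 + 50 + 11 + 45 + 41 = 189.
P(B=3 | A=1) = 45/189 = 0.2381.

0.2381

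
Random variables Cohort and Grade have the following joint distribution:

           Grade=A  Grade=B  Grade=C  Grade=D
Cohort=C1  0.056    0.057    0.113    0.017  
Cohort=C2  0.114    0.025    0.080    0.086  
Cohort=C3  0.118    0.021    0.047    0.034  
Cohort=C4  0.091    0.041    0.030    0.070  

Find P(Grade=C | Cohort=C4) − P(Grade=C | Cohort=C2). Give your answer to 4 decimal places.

-0.1330

P(Cohort=C4) = 0.091 + 0.041 + 0.030 + 0.070 = 0.232; P(Grade=C | Cohort=C4) = 0.030/0.232 = 0.12931.
P(Cohort=C2) = 0.114 + 0.025 + 0.080 + 0.086 = 0.305; P(Grade=C | Cohort=C2) = 0.080/0.305 = 0.26230.
Difference = -0.1330.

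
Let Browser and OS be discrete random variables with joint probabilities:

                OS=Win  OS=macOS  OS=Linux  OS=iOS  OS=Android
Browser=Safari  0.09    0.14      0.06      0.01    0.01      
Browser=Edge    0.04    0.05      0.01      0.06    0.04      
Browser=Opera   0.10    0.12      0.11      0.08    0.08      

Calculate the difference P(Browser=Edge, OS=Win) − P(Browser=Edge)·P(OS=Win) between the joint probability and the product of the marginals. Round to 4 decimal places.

P(Browser=Edge) = 0.04 + 0.05 + 0.01 + 0.06 + 0.04 = 0.20.
P(OS=Win) = 0.09 + 0.04 + 0.10 = 0.23.
P(Browser=Edge, OS=Win) − P(Browser=Edge)P(OS=Win) = 0.04 − 0.20×0.23 = -0.0060.

-0.0060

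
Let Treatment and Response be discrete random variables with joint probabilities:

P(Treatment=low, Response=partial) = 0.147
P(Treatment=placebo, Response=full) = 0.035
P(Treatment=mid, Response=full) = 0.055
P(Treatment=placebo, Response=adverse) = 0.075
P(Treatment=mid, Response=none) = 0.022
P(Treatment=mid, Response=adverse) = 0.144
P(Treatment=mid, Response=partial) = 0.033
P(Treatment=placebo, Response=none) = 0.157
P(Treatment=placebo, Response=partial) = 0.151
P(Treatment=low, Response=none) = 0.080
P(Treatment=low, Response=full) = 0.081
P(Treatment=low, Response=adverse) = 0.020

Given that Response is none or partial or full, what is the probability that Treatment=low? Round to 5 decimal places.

P(Response=none) = 0.157 + 0.080 + 0.022 = 0.259.
P(Response=partial) = 0.151 + 0.147 + 0.033 = 0.331.
P(Response=full) = 0.035 + 0.081 + 0.055 = 0.171.
P(Response ∈ {none, partial, full}) = 0.259 + 0.331 + 0.171 = 0.761; P(Treatment=low, Response ∈ {none, partial, full}) = 0.080 + 0.147 + 0.081 = 0.308.
P(Treatment=low | Response ∈ {none, partial, full}) = 0.308/0.761 = 0.40473.

0.40473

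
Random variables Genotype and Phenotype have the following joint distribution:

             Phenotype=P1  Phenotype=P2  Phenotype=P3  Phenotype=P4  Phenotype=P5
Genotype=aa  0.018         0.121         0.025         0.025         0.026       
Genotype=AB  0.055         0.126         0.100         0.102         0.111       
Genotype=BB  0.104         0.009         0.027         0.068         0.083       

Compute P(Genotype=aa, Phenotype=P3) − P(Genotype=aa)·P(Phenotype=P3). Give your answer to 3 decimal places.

-0.008

P(Genotype=aa) = 0.018 + 0.121 + 0.025 + 0.025 + 0.026 = 0.215.
P(Phenotype=P3) = 0.025 + 0.100 + 0.027 = 0.152.
P(Genotype=aa, Phenotype=P3) − P(Genotype=aa)P(Phenotype=P3) = 0.025 − 0.215×0.152 = -0.008.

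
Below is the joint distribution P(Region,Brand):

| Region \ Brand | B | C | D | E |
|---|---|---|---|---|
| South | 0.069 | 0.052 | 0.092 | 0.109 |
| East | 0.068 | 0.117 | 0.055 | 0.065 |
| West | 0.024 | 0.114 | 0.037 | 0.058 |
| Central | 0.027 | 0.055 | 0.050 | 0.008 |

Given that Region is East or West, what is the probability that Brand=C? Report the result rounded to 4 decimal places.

0.4294

P(Region=East) = 0.068 + 0.117 + 0.055 + 0.065 = 0.305.
P(Region=West) = 0.024 + 0.114 + 0.037 + 0.058 = 0.233.
P(Region ∈ {East, West}) = 0.305 + 0.233 = 0.538; P(Brand=C, Region ∈ {East, West}) = 0.117 + 0.114 = 0.231.
P(Brand=C | Region ∈ {East, West}) = 0.231/0.538 = 0.4294.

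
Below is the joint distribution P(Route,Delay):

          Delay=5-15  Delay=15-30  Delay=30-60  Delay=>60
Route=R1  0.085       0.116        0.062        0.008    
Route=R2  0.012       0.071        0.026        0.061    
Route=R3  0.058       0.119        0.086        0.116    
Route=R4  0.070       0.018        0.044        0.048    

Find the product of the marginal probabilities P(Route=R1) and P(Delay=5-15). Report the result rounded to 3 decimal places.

P(Route=R1) = 0.085 + 0.116 + 0.062 + 0.008 = 0.271.
P(Delay=5-15) = 0.085 + 0.012 + 0.058 + 0.070 = 0.225.
Product: 0.271 × 0.225 = 0.061.

0.061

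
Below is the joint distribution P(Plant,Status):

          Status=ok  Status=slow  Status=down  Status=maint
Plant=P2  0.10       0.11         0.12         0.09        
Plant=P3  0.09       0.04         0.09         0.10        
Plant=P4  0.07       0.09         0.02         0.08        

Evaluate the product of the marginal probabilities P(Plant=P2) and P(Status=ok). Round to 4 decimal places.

P(Plant=P2) = 0.10 + 0.11 + 0.12 + 0.09 = 0.42.
P(Status=ok) = 0.10 + 0.09 + 0.07 = 0.26.
Product: 0.42 × 0.26 = 0.1092.

0.1092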